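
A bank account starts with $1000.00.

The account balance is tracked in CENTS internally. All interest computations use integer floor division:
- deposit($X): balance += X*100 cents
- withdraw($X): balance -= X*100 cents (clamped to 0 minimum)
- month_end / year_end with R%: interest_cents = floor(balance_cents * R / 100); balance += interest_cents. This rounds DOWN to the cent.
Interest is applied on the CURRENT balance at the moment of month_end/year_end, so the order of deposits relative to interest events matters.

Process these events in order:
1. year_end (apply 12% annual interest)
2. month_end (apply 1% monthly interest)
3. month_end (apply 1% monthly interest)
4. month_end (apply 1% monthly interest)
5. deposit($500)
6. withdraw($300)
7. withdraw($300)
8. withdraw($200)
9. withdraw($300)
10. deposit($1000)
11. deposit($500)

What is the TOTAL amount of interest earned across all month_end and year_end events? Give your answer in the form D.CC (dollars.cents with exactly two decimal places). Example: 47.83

Answer: 153.93

Derivation:
After 1 (year_end (apply 12% annual interest)): balance=$1120.00 total_interest=$120.00
After 2 (month_end (apply 1% monthly interest)): balance=$1131.20 total_interest=$131.20
After 3 (month_end (apply 1% monthly interest)): balance=$1142.51 total_interest=$142.51
After 4 (month_end (apply 1% monthly interest)): balance=$1153.93 total_interest=$153.93
After 5 (deposit($500)): balance=$1653.93 total_interest=$153.93
After 6 (withdraw($300)): balance=$1353.93 total_interest=$153.93
After 7 (withdraw($300)): balance=$1053.93 total_interest=$153.93
After 8 (withdraw($200)): balance=$853.93 total_interest=$153.93
After 9 (withdraw($300)): balance=$553.93 total_interest=$153.93
After 10 (deposit($1000)): balance=$1553.93 total_interest=$153.93
After 11 (deposit($500)): balance=$2053.93 total_interest=$153.93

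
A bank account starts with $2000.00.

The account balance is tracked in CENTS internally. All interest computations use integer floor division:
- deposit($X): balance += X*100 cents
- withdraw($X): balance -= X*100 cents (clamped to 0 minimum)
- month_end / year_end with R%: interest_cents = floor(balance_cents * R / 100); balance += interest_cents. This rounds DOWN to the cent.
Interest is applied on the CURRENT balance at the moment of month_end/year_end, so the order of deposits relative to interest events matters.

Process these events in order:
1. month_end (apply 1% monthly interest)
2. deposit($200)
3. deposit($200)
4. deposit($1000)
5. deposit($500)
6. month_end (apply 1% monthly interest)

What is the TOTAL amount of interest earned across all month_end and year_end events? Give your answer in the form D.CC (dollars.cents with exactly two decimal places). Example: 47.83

Answer: 59.20

Derivation:
After 1 (month_end (apply 1% monthly interest)): balance=$2020.00 total_interest=$20.00
After 2 (deposit($200)): balance=$2220.00 total_interest=$20.00
After 3 (deposit($200)): balance=$2420.00 total_interest=$20.00
After 4 (deposit($1000)): balance=$3420.00 total_interest=$20.00
After 5 (deposit($500)): balance=$3920.00 total_interest=$20.00
After 6 (month_end (apply 1% monthly interest)): balance=$3959.20 total_interest=$59.20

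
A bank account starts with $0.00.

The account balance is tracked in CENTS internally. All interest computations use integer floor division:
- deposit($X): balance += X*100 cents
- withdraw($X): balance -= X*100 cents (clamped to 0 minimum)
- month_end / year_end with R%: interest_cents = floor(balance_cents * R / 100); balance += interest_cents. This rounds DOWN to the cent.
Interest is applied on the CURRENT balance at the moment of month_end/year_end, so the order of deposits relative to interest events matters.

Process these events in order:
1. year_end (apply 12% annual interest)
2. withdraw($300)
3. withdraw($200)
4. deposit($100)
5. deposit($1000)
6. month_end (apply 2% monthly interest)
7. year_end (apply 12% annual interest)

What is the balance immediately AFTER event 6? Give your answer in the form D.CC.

After 1 (year_end (apply 12% annual interest)): balance=$0.00 total_interest=$0.00
After 2 (withdraw($300)): balance=$0.00 total_interest=$0.00
After 3 (withdraw($200)): balance=$0.00 total_interest=$0.00
After 4 (deposit($100)): balance=$100.00 total_interest=$0.00
After 5 (deposit($1000)): balance=$1100.00 total_interest=$0.00
After 6 (month_end (apply 2% monthly interest)): balance=$1122.00 total_interest=$22.00

Answer: 1122.00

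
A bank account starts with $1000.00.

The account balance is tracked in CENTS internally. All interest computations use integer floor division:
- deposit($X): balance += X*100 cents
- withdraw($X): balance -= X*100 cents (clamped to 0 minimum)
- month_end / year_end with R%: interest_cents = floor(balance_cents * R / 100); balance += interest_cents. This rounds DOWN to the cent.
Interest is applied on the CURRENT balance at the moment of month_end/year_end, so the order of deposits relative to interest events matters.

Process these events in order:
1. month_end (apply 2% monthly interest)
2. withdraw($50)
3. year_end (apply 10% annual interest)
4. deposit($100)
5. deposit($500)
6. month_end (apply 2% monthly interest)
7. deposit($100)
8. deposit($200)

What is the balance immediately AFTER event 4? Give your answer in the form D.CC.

Answer: 1167.00

Derivation:
After 1 (month_end (apply 2% monthly interest)): balance=$1020.00 total_interest=$20.00
After 2 (withdraw($50)): balance=$970.00 total_interest=$20.00
After 3 (year_end (apply 10% annual interest)): balance=$1067.00 total_interest=$117.00
After 4 (deposit($100)): balance=$1167.00 total_interest=$117.00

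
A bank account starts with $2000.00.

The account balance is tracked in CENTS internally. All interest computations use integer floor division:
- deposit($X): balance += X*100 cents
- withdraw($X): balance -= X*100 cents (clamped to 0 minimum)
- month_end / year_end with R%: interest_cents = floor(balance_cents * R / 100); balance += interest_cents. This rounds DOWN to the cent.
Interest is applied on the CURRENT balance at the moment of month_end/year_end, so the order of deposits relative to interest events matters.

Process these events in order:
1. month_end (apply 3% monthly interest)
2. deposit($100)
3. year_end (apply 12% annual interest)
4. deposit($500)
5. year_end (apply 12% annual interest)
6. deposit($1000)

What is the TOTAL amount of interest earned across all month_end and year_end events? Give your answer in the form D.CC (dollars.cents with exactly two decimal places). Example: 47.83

After 1 (month_end (apply 3% monthly interest)): balance=$2060.00 total_interest=$60.00
After 2 (deposit($100)): balance=$2160.00 total_interest=$60.00
After 3 (year_end (apply 12% annual interest)): balance=$2419.20 total_interest=$319.20
After 4 (deposit($500)): balance=$2919.20 total_interest=$319.20
After 5 (year_end (apply 12% annual interest)): balance=$3269.50 total_interest=$669.50
After 6 (deposit($1000)): balance=$4269.50 total_interest=$669.50

Answer: 669.50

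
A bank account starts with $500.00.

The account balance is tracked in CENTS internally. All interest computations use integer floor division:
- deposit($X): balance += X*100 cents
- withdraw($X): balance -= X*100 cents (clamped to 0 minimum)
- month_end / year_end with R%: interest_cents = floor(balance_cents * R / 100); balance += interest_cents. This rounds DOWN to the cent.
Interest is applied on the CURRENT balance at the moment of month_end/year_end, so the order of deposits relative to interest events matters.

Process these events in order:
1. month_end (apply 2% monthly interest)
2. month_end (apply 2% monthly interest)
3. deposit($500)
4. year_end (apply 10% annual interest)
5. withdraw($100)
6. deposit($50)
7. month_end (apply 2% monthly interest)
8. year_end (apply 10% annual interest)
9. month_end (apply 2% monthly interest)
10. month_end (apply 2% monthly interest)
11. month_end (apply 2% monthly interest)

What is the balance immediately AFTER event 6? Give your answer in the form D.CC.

Answer: 1072.22

Derivation:
After 1 (month_end (apply 2% monthly interest)): balance=$510.00 total_interest=$10.00
After 2 (month_end (apply 2% monthly interest)): balance=$520.20 total_interest=$20.20
After 3 (deposit($500)): balance=$1020.20 total_interest=$20.20
After 4 (year_end (apply 10% annual interest)): balance=$1122.22 total_interest=$122.22
After 5 (withdraw($100)): balance=$1022.22 total_interest=$122.22
After 6 (deposit($50)): balance=$1072.22 total_interest=$122.22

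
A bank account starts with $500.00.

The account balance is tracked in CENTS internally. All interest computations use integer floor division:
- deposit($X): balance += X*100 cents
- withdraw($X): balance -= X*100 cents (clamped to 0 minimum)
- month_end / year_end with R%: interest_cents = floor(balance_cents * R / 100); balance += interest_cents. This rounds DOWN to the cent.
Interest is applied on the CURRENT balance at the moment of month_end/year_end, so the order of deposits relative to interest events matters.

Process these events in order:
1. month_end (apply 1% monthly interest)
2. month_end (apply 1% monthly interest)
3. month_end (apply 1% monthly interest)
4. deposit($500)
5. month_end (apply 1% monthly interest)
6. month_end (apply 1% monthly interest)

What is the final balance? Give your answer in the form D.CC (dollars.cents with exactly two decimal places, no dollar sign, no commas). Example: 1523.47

After 1 (month_end (apply 1% monthly interest)): balance=$505.00 total_interest=$5.00
After 2 (month_end (apply 1% monthly interest)): balance=$510.05 total_interest=$10.05
After 3 (month_end (apply 1% monthly interest)): balance=$515.15 total_interest=$15.15
After 4 (deposit($500)): balance=$1015.15 total_interest=$15.15
After 5 (month_end (apply 1% monthly interest)): balance=$1025.30 total_interest=$25.30
After 6 (month_end (apply 1% monthly interest)): balance=$1035.55 total_interest=$35.55

Answer: 1035.55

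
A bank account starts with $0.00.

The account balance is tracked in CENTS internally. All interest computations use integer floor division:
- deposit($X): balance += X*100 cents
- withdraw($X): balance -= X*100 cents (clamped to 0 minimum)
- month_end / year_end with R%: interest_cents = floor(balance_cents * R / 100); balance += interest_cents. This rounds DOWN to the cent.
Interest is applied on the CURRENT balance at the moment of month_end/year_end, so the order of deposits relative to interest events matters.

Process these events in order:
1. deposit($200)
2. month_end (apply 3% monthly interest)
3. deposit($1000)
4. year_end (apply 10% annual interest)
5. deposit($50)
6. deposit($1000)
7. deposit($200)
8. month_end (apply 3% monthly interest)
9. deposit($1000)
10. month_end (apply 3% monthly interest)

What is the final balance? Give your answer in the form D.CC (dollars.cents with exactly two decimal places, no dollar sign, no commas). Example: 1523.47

Answer: 3763.50

Derivation:
After 1 (deposit($200)): balance=$200.00 total_interest=$0.00
After 2 (month_end (apply 3% monthly interest)): balance=$206.00 total_interest=$6.00
After 3 (deposit($1000)): balance=$1206.00 total_interest=$6.00
After 4 (year_end (apply 10% annual interest)): balance=$1326.60 total_interest=$126.60
After 5 (deposit($50)): balance=$1376.60 total_interest=$126.60
After 6 (deposit($1000)): balance=$2376.60 total_interest=$126.60
After 7 (deposit($200)): balance=$2576.60 total_interest=$126.60
After 8 (month_end (apply 3% monthly interest)): balance=$2653.89 total_interest=$203.89
After 9 (deposit($1000)): balance=$3653.89 total_interest=$203.89
After 10 (month_end (apply 3% monthly interest)): balance=$3763.50 total_interest=$313.50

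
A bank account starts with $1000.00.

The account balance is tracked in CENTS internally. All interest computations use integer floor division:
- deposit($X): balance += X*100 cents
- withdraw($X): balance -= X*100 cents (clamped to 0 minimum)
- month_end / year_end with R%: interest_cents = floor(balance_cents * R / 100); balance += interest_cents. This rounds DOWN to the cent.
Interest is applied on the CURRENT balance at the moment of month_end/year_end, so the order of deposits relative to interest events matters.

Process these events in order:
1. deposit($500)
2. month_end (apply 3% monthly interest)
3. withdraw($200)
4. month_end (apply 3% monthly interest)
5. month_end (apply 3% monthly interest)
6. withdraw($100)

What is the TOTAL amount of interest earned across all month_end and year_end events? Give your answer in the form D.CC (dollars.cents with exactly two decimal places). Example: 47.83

Answer: 126.91

Derivation:
After 1 (deposit($500)): balance=$1500.00 total_interest=$0.00
After 2 (month_end (apply 3% monthly interest)): balance=$1545.00 total_interest=$45.00
After 3 (withdraw($200)): balance=$1345.00 total_interest=$45.00
After 4 (month_end (apply 3% monthly interest)): balance=$1385.35 total_interest=$85.35
After 5 (month_end (apply 3% monthly interest)): balance=$1426.91 total_interest=$126.91
After 6 (withdraw($100)): balance=$1326.91 total_interest=$126.91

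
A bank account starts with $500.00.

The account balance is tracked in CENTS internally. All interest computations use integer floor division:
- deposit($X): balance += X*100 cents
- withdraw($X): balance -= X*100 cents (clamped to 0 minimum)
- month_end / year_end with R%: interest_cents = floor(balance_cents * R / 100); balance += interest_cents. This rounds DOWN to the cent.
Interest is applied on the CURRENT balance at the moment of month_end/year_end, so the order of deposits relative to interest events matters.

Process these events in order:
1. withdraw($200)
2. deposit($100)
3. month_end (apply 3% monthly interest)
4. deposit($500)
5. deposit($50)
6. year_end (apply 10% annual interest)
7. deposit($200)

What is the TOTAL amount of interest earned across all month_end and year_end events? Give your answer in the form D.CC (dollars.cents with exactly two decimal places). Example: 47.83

Answer: 108.20

Derivation:
After 1 (withdraw($200)): balance=$300.00 total_interest=$0.00
After 2 (deposit($100)): balance=$400.00 total_interest=$0.00
After 3 (month_end (apply 3% monthly interest)): balance=$412.00 total_interest=$12.00
After 4 (deposit($500)): balance=$912.00 total_interest=$12.00
After 5 (deposit($50)): balance=$962.00 total_interest=$12.00
After 6 (year_end (apply 10% annual interest)): balance=$1058.20 total_interest=$108.20
After 7 (deposit($200)): balance=$1258.20 total_interest=$108.20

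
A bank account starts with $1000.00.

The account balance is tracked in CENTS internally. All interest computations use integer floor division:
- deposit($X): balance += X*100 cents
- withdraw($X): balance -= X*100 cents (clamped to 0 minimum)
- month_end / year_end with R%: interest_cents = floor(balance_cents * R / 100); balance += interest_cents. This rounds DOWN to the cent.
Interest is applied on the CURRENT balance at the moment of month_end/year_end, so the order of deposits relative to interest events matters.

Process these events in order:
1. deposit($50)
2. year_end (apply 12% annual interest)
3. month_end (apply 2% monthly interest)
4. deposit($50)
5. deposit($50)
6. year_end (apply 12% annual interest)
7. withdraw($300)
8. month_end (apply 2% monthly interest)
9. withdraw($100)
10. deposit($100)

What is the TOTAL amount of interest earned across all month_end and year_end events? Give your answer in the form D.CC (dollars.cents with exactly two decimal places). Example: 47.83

Answer: 328.56

Derivation:
After 1 (deposit($50)): balance=$1050.00 total_interest=$0.00
After 2 (year_end (apply 12% annual interest)): balance=$1176.00 total_interest=$126.00
After 3 (month_end (apply 2% monthly interest)): balance=$1199.52 total_interest=$149.52
After 4 (deposit($50)): balance=$1249.52 total_interest=$149.52
After 5 (deposit($50)): balance=$1299.52 total_interest=$149.52
After 6 (year_end (apply 12% annual interest)): balance=$1455.46 total_interest=$305.46
After 7 (withdraw($300)): balance=$1155.46 total_interest=$305.46
After 8 (month_end (apply 2% monthly interest)): balance=$1178.56 total_interest=$328.56
After 9 (withdraw($100)): balance=$1078.56 total_interest=$328.56
After 10 (deposit($100)): balance=$1178.56 total_interest=$328.56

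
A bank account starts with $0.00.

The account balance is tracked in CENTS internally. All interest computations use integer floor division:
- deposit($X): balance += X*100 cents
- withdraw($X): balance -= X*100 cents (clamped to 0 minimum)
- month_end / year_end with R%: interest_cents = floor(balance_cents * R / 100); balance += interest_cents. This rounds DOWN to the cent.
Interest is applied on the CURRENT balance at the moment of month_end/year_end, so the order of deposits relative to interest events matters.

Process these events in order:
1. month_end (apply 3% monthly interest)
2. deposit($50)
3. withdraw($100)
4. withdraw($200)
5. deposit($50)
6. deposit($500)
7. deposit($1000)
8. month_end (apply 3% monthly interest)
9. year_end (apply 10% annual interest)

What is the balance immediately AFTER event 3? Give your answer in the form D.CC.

After 1 (month_end (apply 3% monthly interest)): balance=$0.00 total_interest=$0.00
After 2 (deposit($50)): balance=$50.00 total_interest=$0.00
After 3 (withdraw($100)): balance=$0.00 total_interest=$0.00

Answer: 0.00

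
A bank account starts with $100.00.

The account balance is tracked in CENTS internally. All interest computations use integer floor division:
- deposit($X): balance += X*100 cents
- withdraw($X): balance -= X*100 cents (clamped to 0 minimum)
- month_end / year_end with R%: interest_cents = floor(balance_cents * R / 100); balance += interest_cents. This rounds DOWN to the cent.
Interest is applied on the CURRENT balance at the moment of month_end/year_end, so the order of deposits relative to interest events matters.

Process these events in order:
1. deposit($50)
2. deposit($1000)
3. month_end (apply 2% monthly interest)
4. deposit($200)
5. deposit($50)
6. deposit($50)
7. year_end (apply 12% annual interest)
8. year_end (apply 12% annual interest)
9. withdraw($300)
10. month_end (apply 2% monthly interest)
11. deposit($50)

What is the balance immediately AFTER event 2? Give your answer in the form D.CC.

After 1 (deposit($50)): balance=$150.00 total_interest=$0.00
After 2 (deposit($1000)): balance=$1150.00 total_interest=$0.00

Answer: 1150.00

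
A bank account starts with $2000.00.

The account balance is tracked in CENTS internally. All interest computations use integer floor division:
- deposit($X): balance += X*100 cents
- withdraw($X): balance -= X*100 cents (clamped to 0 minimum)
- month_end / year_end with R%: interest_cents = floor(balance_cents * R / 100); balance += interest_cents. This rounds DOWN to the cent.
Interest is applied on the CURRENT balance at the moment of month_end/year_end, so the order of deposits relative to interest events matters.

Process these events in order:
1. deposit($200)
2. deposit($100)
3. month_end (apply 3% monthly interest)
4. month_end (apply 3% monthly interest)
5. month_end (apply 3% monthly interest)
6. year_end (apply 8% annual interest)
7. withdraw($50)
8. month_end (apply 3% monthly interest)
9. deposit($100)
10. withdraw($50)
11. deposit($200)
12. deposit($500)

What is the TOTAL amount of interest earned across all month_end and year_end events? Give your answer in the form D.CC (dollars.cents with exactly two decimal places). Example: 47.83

After 1 (deposit($200)): balance=$2200.00 total_interest=$0.00
After 2 (deposit($100)): balance=$2300.00 total_interest=$0.00
After 3 (month_end (apply 3% monthly interest)): balance=$2369.00 total_interest=$69.00
After 4 (month_end (apply 3% monthly interest)): balance=$2440.07 total_interest=$140.07
After 5 (month_end (apply 3% monthly interest)): balance=$2513.27 total_interest=$213.27
After 6 (year_end (apply 8% annual interest)): balance=$2714.33 total_interest=$414.33
After 7 (withdraw($50)): balance=$2664.33 total_interest=$414.33
After 8 (month_end (apply 3% monthly interest)): balance=$2744.25 total_interest=$494.25
After 9 (deposit($100)): balance=$2844.25 total_interest=$494.25
After 10 (withdraw($50)): balance=$2794.25 total_interest=$494.25
After 11 (deposit($200)): balance=$2994.25 total_interest=$494.25
After 12 (deposit($500)): balance=$3494.25 total_interest=$494.25

Answer: 494.25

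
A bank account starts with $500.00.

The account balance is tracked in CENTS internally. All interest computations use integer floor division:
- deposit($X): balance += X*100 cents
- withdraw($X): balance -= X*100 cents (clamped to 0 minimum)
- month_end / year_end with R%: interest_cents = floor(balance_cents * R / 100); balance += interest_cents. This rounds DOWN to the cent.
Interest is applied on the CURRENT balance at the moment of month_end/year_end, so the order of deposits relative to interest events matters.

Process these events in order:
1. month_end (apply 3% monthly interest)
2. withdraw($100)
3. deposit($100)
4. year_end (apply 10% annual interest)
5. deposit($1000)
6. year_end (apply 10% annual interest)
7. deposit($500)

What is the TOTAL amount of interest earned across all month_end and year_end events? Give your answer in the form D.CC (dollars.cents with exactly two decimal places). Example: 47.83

Answer: 223.15

Derivation:
After 1 (month_end (apply 3% monthly interest)): balance=$515.00 total_interest=$15.00
After 2 (withdraw($100)): balance=$415.00 total_interest=$15.00
After 3 (deposit($100)): balance=$515.00 total_interest=$15.00
After 4 (year_end (apply 10% annual interest)): balance=$566.50 total_interest=$66.50
After 5 (deposit($1000)): balance=$1566.50 total_interest=$66.50
After 6 (year_end (apply 10% annual interest)): balance=$1723.15 total_interest=$223.15
After 7 (deposit($500)): balance=$2223.15 total_interest=$223.15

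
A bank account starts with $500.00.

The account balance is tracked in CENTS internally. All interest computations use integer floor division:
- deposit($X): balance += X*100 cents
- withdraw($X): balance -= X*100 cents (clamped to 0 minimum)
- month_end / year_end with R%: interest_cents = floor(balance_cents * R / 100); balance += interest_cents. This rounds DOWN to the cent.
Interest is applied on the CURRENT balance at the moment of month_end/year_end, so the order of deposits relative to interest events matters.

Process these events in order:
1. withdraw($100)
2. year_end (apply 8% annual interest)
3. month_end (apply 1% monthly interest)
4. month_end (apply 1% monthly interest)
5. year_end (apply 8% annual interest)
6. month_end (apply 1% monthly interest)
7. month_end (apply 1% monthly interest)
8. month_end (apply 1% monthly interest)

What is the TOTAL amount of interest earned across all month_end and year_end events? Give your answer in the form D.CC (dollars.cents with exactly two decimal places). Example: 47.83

After 1 (withdraw($100)): balance=$400.00 total_interest=$0.00
After 2 (year_end (apply 8% annual interest)): balance=$432.00 total_interest=$32.00
After 3 (month_end (apply 1% monthly interest)): balance=$436.32 total_interest=$36.32
After 4 (month_end (apply 1% monthly interest)): balance=$440.68 total_interest=$40.68
After 5 (year_end (apply 8% annual interest)): balance=$475.93 total_interest=$75.93
After 6 (month_end (apply 1% monthly interest)): balance=$480.68 total_interest=$80.68
After 7 (month_end (apply 1% monthly interest)): balance=$485.48 total_interest=$85.48
After 8 (month_end (apply 1% monthly interest)): balance=$490.33 total_interest=$90.33

Answer: 90.33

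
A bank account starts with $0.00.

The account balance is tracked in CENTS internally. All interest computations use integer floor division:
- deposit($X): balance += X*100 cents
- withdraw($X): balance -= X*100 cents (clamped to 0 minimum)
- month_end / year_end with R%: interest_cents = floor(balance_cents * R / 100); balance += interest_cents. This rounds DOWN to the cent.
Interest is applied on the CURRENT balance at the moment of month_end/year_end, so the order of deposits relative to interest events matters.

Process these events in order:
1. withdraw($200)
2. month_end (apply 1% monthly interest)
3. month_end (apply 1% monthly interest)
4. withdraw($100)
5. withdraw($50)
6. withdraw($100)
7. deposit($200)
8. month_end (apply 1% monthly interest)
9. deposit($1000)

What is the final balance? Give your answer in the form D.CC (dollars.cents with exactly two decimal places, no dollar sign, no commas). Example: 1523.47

Answer: 1202.00

Derivation:
After 1 (withdraw($200)): balance=$0.00 total_interest=$0.00
After 2 (month_end (apply 1% monthly interest)): balance=$0.00 total_interest=$0.00
After 3 (month_end (apply 1% monthly interest)): balance=$0.00 total_interest=$0.00
After 4 (withdraw($100)): balance=$0.00 total_interest=$0.00
After 5 (withdraw($50)): balance=$0.00 total_interest=$0.00
After 6 (withdraw($100)): balance=$0.00 total_interest=$0.00
After 7 (deposit($200)): balance=$200.00 total_interest=$0.00
After 8 (month_end (apply 1% monthly interest)): balance=$202.00 total_interest=$2.00
After 9 (deposit($1000)): balance=$1202.00 total_interest=$2.00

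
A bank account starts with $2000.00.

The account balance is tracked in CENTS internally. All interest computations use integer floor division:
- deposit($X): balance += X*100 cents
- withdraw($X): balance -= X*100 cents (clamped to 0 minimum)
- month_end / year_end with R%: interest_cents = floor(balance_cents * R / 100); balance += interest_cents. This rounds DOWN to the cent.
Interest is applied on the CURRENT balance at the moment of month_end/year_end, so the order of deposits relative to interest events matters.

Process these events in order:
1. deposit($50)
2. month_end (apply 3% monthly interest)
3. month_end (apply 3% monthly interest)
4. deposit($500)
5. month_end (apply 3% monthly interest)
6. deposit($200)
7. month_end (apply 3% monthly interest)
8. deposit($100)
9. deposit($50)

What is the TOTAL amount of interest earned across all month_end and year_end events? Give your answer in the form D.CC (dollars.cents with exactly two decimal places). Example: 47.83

After 1 (deposit($50)): balance=$2050.00 total_interest=$0.00
After 2 (month_end (apply 3% monthly interest)): balance=$2111.50 total_interest=$61.50
After 3 (month_end (apply 3% monthly interest)): balance=$2174.84 total_interest=$124.84
After 4 (deposit($500)): balance=$2674.84 total_interest=$124.84
After 5 (month_end (apply 3% monthly interest)): balance=$2755.08 total_interest=$205.08
After 6 (deposit($200)): balance=$2955.08 total_interest=$205.08
After 7 (month_end (apply 3% monthly interest)): balance=$3043.73 total_interest=$293.73
After 8 (deposit($100)): balance=$3143.73 total_interest=$293.73
After 9 (deposit($50)): balance=$3193.73 total_interest=$293.73

Answer: 293.73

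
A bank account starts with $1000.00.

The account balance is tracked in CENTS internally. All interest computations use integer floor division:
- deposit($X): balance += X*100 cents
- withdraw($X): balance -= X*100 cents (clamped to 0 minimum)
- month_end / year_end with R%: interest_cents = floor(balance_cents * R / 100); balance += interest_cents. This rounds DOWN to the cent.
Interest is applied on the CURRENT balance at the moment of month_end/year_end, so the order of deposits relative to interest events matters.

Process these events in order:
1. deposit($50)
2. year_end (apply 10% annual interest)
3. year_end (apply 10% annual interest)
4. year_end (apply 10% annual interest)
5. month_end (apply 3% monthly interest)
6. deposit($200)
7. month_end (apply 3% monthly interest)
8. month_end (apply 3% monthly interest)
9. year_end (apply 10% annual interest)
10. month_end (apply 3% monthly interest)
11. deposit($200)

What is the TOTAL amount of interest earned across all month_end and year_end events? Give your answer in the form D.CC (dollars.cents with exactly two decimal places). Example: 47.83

Answer: 720.62

Derivation:
After 1 (deposit($50)): balance=$1050.00 total_interest=$0.00
After 2 (year_end (apply 10% annual interest)): balance=$1155.00 total_interest=$105.00
After 3 (year_end (apply 10% annual interest)): balance=$1270.50 total_interest=$220.50
After 4 (year_end (apply 10% annual interest)): balance=$1397.55 total_interest=$347.55
After 5 (month_end (apply 3% monthly interest)): balance=$1439.47 total_interest=$389.47
After 6 (deposit($200)): balance=$1639.47 total_interest=$389.47
After 7 (month_end (apply 3% monthly interest)): balance=$1688.65 total_interest=$438.65
After 8 (month_end (apply 3% monthly interest)): balance=$1739.30 total_interest=$489.30
After 9 (year_end (apply 10% annual interest)): balance=$1913.23 total_interest=$663.23
After 10 (month_end (apply 3% monthly interest)): balance=$1970.62 total_interest=$720.62
After 11 (deposit($200)): balance=$2170.62 total_interest=$720.62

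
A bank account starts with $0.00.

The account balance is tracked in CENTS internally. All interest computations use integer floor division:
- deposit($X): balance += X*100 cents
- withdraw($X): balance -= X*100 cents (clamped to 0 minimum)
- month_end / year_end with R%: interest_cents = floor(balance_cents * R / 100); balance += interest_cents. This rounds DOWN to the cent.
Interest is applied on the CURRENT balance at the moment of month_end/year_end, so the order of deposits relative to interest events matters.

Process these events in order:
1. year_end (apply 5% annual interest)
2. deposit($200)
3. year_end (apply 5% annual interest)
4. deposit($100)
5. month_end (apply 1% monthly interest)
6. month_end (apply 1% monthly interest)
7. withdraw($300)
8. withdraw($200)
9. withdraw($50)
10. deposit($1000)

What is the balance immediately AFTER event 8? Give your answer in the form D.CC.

Answer: 0.00

Derivation:
After 1 (year_end (apply 5% annual interest)): balance=$0.00 total_interest=$0.00
After 2 (deposit($200)): balance=$200.00 total_interest=$0.00
After 3 (year_end (apply 5% annual interest)): balance=$210.00 total_interest=$10.00
After 4 (deposit($100)): balance=$310.00 total_interest=$10.00
After 5 (month_end (apply 1% monthly interest)): balance=$313.10 total_interest=$13.10
After 6 (month_end (apply 1% monthly interest)): balance=$316.23 total_interest=$16.23
After 7 (withdraw($300)): balance=$16.23 total_interest=$16.23
After 8 (withdraw($200)): balance=$0.00 total_interest=$16.23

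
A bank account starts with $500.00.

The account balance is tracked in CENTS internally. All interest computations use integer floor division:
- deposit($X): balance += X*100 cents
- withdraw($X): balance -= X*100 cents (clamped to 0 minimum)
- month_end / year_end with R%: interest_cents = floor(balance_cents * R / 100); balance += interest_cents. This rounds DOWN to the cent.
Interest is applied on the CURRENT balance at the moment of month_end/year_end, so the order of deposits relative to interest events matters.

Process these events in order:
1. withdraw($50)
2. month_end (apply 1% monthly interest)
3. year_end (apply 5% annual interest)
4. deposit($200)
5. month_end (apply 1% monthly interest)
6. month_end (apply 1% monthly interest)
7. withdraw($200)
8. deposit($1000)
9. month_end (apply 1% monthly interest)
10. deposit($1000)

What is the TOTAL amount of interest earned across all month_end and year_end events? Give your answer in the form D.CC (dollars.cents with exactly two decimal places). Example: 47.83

After 1 (withdraw($50)): balance=$450.00 total_interest=$0.00
After 2 (month_end (apply 1% monthly interest)): balance=$454.50 total_interest=$4.50
After 3 (year_end (apply 5% annual interest)): balance=$477.22 total_interest=$27.22
After 4 (deposit($200)): balance=$677.22 total_interest=$27.22
After 5 (month_end (apply 1% monthly interest)): balance=$683.99 total_interest=$33.99
After 6 (month_end (apply 1% monthly interest)): balance=$690.82 total_interest=$40.82
After 7 (withdraw($200)): balance=$490.82 total_interest=$40.82
After 8 (deposit($1000)): balance=$1490.82 total_interest=$40.82
After 9 (month_end (apply 1% monthly interest)): balance=$1505.72 total_interest=$55.72
After 10 (deposit($1000)): balance=$2505.72 total_interest=$55.72

Answer: 55.72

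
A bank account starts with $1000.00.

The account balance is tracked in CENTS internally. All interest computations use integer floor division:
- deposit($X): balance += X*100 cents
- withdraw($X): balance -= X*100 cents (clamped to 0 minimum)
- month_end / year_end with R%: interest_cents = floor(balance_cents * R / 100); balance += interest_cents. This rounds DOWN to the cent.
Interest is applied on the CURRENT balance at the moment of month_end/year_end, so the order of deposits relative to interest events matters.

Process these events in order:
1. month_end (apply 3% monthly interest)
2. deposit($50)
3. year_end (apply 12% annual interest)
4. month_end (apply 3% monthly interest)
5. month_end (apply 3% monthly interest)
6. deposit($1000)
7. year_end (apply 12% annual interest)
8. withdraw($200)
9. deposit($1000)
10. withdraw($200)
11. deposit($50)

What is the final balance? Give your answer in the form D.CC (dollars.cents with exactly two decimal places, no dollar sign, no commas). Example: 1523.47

After 1 (month_end (apply 3% monthly interest)): balance=$1030.00 total_interest=$30.00
After 2 (deposit($50)): balance=$1080.00 total_interest=$30.00
After 3 (year_end (apply 12% annual interest)): balance=$1209.60 total_interest=$159.60
After 4 (month_end (apply 3% monthly interest)): balance=$1245.88 total_interest=$195.88
After 5 (month_end (apply 3% monthly interest)): balance=$1283.25 total_interest=$233.25
After 6 (deposit($1000)): balance=$2283.25 total_interest=$233.25
After 7 (year_end (apply 12% annual interest)): balance=$2557.24 total_interest=$507.24
After 8 (withdraw($200)): balance=$2357.24 total_interest=$507.24
After 9 (deposit($1000)): balance=$3357.24 total_interest=$507.24
After 10 (withdraw($200)): balance=$3157.24 total_interest=$507.24
After 11 (deposit($50)): balance=$3207.24 total_interest=$507.24

Answer: 3207.24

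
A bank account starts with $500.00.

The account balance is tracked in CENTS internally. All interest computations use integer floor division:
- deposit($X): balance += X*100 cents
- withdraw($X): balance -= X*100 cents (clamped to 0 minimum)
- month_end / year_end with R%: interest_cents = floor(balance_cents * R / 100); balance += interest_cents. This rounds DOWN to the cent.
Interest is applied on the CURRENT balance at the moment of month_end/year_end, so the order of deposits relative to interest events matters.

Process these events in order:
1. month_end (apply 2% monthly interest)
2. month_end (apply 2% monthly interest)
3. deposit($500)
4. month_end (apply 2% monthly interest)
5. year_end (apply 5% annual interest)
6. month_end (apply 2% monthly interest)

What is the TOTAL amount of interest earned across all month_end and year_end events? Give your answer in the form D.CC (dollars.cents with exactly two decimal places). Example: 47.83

After 1 (month_end (apply 2% monthly interest)): balance=$510.00 total_interest=$10.00
After 2 (month_end (apply 2% monthly interest)): balance=$520.20 total_interest=$20.20
After 3 (deposit($500)): balance=$1020.20 total_interest=$20.20
After 4 (month_end (apply 2% monthly interest)): balance=$1040.60 total_interest=$40.60
After 5 (year_end (apply 5% annual interest)): balance=$1092.63 total_interest=$92.63
After 6 (month_end (apply 2% monthly interest)): balance=$1114.48 total_interest=$114.48

Answer: 114.48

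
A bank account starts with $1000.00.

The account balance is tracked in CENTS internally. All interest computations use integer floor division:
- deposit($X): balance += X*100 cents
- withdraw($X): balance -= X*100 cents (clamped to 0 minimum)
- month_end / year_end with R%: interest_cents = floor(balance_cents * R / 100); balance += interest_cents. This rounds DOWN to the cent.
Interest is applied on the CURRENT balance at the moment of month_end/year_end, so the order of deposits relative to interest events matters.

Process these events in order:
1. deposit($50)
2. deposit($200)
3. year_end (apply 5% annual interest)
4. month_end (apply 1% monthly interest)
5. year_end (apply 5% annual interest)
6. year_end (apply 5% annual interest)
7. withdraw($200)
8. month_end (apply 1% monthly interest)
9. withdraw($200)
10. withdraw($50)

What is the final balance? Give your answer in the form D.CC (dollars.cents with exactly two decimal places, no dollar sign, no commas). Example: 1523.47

After 1 (deposit($50)): balance=$1050.00 total_interest=$0.00
After 2 (deposit($200)): balance=$1250.00 total_interest=$0.00
After 3 (year_end (apply 5% annual interest)): balance=$1312.50 total_interest=$62.50
After 4 (month_end (apply 1% monthly interest)): balance=$1325.62 total_interest=$75.62
After 5 (year_end (apply 5% annual interest)): balance=$1391.90 total_interest=$141.90
After 6 (year_end (apply 5% annual interest)): balance=$1461.49 total_interest=$211.49
After 7 (withdraw($200)): balance=$1261.49 total_interest=$211.49
After 8 (month_end (apply 1% monthly interest)): balance=$1274.10 total_interest=$224.10
After 9 (withdraw($200)): balance=$1074.10 total_interest=$224.10
After 10 (withdraw($50)): balance=$1024.10 total_interest=$224.10

Answer: 1024.10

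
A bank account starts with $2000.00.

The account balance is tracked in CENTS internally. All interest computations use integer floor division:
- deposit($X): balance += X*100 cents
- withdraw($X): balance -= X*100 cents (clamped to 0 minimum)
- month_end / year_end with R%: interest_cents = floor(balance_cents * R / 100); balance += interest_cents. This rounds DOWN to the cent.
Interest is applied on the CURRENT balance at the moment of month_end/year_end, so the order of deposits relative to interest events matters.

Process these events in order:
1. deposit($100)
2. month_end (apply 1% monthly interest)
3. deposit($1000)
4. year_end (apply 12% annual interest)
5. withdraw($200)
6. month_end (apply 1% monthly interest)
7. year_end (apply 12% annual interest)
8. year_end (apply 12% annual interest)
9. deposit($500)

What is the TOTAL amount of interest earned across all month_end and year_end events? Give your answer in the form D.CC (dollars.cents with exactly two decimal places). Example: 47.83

After 1 (deposit($100)): balance=$2100.00 total_interest=$0.00
After 2 (month_end (apply 1% monthly interest)): balance=$2121.00 total_interest=$21.00
After 3 (deposit($1000)): balance=$3121.00 total_interest=$21.00
After 4 (year_end (apply 12% annual interest)): balance=$3495.52 total_interest=$395.52
After 5 (withdraw($200)): balance=$3295.52 total_interest=$395.52
After 6 (month_end (apply 1% monthly interest)): balance=$3328.47 total_interest=$428.47
After 7 (year_end (apply 12% annual interest)): balance=$3727.88 total_interest=$827.88
After 8 (year_end (apply 12% annual interest)): balance=$4175.22 total_interest=$1275.22
After 9 (deposit($500)): balance=$4675.22 total_interest=$1275.22

Answer: 1275.22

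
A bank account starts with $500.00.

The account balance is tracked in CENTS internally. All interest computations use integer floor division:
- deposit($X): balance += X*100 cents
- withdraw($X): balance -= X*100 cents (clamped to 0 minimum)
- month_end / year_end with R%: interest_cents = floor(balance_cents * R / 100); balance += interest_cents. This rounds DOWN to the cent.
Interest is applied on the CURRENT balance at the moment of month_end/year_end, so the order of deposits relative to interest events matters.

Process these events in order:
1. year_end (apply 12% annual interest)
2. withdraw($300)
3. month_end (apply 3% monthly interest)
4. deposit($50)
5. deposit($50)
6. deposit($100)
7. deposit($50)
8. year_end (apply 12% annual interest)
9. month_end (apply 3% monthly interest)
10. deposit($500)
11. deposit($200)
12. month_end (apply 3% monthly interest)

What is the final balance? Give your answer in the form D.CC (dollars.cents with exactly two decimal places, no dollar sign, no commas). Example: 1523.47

Answer: 1336.23

Derivation:
After 1 (year_end (apply 12% annual interest)): balance=$560.00 total_interest=$60.00
After 2 (withdraw($300)): balance=$260.00 total_interest=$60.00
After 3 (month_end (apply 3% monthly interest)): balance=$267.80 total_interest=$67.80
After 4 (deposit($50)): balance=$317.80 total_interest=$67.80
After 5 (deposit($50)): balance=$367.80 total_interest=$67.80
After 6 (deposit($100)): balance=$467.80 total_interest=$67.80
After 7 (deposit($50)): balance=$517.80 total_interest=$67.80
After 8 (year_end (apply 12% annual interest)): balance=$579.93 total_interest=$129.93
After 9 (month_end (apply 3% monthly interest)): balance=$597.32 total_interest=$147.32
After 10 (deposit($500)): balance=$1097.32 total_interest=$147.32
After 11 (deposit($200)): balance=$1297.32 total_interest=$147.32
After 12 (month_end (apply 3% monthly interest)): balance=$1336.23 total_interest=$186.23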